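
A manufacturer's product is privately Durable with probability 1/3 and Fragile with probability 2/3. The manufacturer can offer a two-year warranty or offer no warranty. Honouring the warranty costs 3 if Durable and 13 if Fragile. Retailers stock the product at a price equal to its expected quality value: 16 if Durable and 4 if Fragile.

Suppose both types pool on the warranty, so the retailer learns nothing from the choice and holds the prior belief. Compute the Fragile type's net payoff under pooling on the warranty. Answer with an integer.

Pooled price = 1/3·16 + 2/3·4 = 8.
Fragile pays cost 13 for the warranty, so net payoff = 8 − 13 = -5.

-5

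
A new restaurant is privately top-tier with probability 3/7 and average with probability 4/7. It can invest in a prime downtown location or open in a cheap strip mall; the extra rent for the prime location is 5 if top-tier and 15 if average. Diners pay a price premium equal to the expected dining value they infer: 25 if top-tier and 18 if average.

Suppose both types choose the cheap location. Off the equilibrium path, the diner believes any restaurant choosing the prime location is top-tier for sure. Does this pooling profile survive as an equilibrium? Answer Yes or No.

Yes

On path, the diner holds the prior and pays 3/7·25 + 4/7·18 = 21. Off path (the prime location), believing top-tier, it pays 25.
top-tier: the cheap location nets 21; the prime location nets 25 − 5 = 20. top-tier stays.
average: the cheap location nets 21; the prime location nets 25 − 15 = 10. average stays.
No type deviates, so pooling is sustained.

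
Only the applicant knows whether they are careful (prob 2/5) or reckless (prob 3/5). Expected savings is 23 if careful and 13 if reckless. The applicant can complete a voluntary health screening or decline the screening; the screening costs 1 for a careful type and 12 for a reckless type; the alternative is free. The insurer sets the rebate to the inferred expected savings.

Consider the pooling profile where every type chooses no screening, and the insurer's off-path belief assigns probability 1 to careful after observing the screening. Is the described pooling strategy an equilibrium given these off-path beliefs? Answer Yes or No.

On path, the insurer holds the prior and pays 2/5·23 + 3/5·13 = 17. Off path (the screening), believing careful, it pays 23.
careful: no screening nets 17; the screening nets 23 − 1 = 22. careful would deviate.
reckless: no screening nets 17; the screening nets 23 − 12 = 11. reckless stays.
A type deviates, so pooling fails.

No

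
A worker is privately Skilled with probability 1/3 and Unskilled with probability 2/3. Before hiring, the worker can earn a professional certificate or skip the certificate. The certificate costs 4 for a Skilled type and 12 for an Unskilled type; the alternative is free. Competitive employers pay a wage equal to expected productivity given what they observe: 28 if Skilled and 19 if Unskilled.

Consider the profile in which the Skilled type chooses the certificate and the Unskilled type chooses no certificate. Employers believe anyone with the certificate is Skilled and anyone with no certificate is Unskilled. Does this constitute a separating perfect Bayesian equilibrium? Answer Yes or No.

Yes

Under these beliefs, the certificate earns wage 28 and no certificate earns wage 19.
Skilled: the certificate nets 28 − 4 = 24; no certificate nets 19. Skilled prefers the certificate.
Unskilled: the certificate nets 28 − 12 = 16; no certificate nets 19. Unskilled prefers no certificate.
Neither type deviates, so the separating profile is an equilibrium.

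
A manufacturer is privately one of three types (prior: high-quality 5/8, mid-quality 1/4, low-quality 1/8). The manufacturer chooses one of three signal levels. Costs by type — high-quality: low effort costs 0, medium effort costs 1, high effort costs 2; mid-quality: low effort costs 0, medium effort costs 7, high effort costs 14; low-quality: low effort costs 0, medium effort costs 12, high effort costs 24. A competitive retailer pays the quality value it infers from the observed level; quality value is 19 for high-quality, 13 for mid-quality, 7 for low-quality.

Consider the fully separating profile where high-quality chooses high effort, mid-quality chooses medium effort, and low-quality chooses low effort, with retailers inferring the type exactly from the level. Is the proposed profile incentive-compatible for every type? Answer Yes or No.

No

Separating prices: high effort → 19, medium effort → 13, low effort → 7.
high-quality (assigned high effort): low effort: 7 − 0 = 7; medium effort: 13 − 1 = 12; high effort: 19 − 2 = 17. high-quality stays.
mid-quality (assigned medium effort): low effort: 7 − 0 = 7; medium effort: 13 − 7 = 6; high effort: 19 − 14 = 5. mid-quality prefers low effort.
low-quality (assigned low effort): low effort: 7 − 0 = 7; medium effort: 13 − 12 = 1; high effort: 19 − 24 = -5. low-quality stays.
At least one type deviates; the separating profile fails.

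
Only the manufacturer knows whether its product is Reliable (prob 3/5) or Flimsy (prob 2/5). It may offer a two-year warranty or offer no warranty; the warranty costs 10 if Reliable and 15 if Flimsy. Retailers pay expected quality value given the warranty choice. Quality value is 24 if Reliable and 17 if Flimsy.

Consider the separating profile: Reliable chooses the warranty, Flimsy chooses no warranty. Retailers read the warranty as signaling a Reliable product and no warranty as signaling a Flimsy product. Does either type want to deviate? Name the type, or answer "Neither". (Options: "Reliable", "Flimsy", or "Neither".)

The warranty pays 24; no warranty pays 17.
Reliable: assigned the warranty, nets 24 − 10 = 14; deviating to no warranty nets 17.
Flimsy: assigned no warranty, nets 17; deviating to the warranty nets 24 − 15 = 9.
The Reliable type gains 3 by deviating.

Reliable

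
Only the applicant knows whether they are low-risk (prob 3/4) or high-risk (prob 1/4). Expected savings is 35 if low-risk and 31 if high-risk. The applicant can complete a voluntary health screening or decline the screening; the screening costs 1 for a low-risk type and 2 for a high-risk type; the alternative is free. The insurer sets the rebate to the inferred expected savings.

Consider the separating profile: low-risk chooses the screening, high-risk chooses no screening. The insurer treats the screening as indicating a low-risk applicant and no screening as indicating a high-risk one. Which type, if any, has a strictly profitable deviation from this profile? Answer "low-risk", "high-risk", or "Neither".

high-risk

The screening pays 35; no screening pays 31.
low-risk: assigned the screening, nets 35 − 1 = 34; deviating to no screening nets 31.
high-risk: assigned no screening, nets 31; deviating to the screening nets 35 − 2 = 33.
The high-risk type gains 2 by deviating.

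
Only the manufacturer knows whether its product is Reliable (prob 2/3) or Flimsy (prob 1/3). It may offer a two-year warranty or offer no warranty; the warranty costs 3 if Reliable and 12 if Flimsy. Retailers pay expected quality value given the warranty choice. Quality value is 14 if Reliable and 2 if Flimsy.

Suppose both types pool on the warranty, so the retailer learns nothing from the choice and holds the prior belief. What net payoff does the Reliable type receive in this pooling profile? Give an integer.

7

Pooled price = 2/3·14 + 1/3·2 = 10.
Reliable pays cost 3 for the warranty, so net payoff = 10 − 3 = 7.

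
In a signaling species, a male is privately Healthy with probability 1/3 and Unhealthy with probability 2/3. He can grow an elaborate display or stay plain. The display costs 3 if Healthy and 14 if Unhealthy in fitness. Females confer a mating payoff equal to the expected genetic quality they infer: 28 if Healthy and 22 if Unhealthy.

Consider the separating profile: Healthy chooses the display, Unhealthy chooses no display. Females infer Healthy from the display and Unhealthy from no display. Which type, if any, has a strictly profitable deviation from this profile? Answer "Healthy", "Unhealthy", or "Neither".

Neither

The display pays 28; no display pays 22.
Healthy: assigned the display, nets 28 − 3 = 25; deviating to no display nets 22.
Unhealthy: assigned no display, nets 22; deviating to the display nets 28 − 14 = 14.
Both types strictly prefer their assigned action; no profitable deviation.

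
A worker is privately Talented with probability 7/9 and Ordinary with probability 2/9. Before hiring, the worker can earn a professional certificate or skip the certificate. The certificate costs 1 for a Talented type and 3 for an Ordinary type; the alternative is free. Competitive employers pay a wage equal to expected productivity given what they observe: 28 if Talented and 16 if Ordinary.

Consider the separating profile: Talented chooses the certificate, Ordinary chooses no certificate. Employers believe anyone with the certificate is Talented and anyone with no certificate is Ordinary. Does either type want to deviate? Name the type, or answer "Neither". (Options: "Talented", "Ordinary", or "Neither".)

Ordinary

The certificate pays 28; no certificate pays 16.
Talented: assigned the certificate, nets 28 − 1 = 27; deviating to no certificate nets 16.
Ordinary: assigned no certificate, nets 16; deviating to the certificate nets 28 − 3 = 25.
The Ordinary type gains 9 by deviating.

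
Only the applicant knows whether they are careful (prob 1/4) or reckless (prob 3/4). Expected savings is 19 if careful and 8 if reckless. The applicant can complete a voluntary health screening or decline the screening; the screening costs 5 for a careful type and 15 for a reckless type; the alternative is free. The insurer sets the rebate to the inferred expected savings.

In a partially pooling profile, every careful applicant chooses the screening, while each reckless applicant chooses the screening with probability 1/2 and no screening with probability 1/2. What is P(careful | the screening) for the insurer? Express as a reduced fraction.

P(the screening) = (1/4)·1 + (3/4)·(1/2) = 5/8.
By Bayes' rule, P(careful | the screening) = (1/4) / (5/8) = 2/5.

2/5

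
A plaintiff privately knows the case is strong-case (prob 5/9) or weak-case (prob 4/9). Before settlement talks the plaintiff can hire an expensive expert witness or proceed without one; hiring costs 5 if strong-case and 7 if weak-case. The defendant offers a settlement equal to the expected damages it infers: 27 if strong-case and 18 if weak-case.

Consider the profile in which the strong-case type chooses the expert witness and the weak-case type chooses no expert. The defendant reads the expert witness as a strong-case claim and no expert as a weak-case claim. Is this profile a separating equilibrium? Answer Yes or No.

Under these beliefs, the expert witness earns settlement 27 and no expert earns settlement 18.
strong-case: the expert witness nets 27 − 5 = 22; no expert nets 18. strong-case prefers the expert witness.
weak-case: the expert witness nets 27 − 7 = 20; no expert nets 18. weak-case would deviate to the expert witness.
weak-case has a profitable deviation, so the profile is not an equilibrium.

No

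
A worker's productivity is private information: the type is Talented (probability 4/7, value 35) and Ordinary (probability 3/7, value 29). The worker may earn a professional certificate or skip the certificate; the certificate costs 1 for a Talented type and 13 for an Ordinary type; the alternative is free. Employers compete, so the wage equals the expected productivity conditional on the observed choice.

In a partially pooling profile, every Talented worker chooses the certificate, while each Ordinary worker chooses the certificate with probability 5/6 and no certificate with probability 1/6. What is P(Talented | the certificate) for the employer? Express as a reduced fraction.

P(the certificate) = (4/7)·1 + (3/7)·(5/6) = 13/14.
By Bayes' rule, P(Talented | the certificate) = (4/7) / (13/14) = 8/13.

8/13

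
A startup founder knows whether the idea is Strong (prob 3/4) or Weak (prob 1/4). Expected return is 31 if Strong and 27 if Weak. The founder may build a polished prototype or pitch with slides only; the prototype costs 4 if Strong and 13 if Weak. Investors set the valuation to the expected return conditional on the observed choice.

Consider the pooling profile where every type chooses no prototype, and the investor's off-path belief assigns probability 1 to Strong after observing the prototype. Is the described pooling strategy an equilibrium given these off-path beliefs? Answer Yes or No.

On path, the investor holds the prior and pays 3/4·31 + 1/4·27 = 30. Off path (the prototype), believing Strong, it pays 31.
Strong: no prototype nets 30; the prototype nets 31 − 4 = 27. Strong stays.
Weak: no prototype nets 30; the prototype nets 31 − 13 = 18. Weak stays.
No type deviates, so pooling is sustained.

Yes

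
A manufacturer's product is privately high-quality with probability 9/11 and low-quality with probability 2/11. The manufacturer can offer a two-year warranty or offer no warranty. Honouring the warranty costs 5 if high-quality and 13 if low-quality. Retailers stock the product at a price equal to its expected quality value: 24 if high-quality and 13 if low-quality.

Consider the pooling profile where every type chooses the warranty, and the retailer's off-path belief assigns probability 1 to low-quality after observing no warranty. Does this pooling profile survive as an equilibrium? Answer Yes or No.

On path, the retailer holds the prior and pays 9/11·24 + 2/11·13 = 22. Off path (no warranty), believing low-quality, it pays 13.
high-quality: the warranty nets 22 − 5 = 17; no warranty nets 13. high-quality stays.
low-quality: the warranty nets 22 − 13 = 9; no warranty nets 13. low-quality would deviate.
A type deviates, so pooling fails.

No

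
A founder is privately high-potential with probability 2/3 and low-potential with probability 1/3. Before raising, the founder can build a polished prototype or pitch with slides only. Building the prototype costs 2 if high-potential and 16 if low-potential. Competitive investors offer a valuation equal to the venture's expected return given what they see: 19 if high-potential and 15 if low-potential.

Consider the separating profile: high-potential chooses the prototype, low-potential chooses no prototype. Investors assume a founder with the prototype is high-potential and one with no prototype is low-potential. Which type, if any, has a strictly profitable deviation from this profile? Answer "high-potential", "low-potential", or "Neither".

The prototype pays 19; no prototype pays 15.
high-potential: assigned the prototype, nets 19 − 2 = 17; deviating to no prototype nets 15.
low-potential: assigned no prototype, nets 15; deviating to the prototype nets 19 − 16 = 3.
Both types strictly prefer their assigned action; no profitable deviation.

Neither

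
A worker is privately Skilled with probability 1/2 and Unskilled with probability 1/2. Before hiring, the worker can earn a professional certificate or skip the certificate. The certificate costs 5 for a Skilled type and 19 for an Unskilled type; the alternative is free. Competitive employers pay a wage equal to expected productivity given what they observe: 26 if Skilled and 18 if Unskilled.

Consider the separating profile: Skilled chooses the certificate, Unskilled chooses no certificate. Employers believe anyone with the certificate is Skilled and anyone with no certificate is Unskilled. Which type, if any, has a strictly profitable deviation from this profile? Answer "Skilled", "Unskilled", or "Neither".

The certificate pays 26; no certificate pays 18.
Skilled: assigned the certificate, nets 26 − 5 = 21; deviating to no certificate nets 18.
Unskilled: assigned no certificate, nets 18; deviating to the certificate nets 26 − 19 = 7.
Both types strictly prefer their assigned action; no profitable deviation.

Neither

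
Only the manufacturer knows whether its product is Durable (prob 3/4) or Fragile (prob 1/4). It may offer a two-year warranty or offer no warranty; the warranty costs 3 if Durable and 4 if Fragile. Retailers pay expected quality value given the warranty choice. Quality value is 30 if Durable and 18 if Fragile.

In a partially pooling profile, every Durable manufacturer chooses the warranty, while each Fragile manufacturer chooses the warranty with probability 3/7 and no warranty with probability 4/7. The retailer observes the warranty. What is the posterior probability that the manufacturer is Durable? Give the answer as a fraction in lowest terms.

7/8

P(the warranty) = (3/4)·1 + (1/4)·(3/7) = 6/7.
By Bayes' rule, P(Durable | the warranty) = (3/4) / (6/7) = 7/8.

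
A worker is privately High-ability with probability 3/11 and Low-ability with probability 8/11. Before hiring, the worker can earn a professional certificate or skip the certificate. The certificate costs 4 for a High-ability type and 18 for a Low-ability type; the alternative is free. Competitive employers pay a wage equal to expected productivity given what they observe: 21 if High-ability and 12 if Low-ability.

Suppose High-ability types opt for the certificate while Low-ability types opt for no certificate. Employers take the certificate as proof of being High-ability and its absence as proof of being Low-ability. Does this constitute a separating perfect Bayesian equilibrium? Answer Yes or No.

Under these beliefs, the certificate earns wage 21 and no certificate earns wage 12.
High-ability: the certificate nets 21 − 4 = 17; no certificate nets 12. High-ability prefers the certificate.
Low-ability: the certificate nets 21 − 18 = 3; no certificate nets 12. Low-ability prefers no certificate.
Neither type deviates, so the separating profile is an equilibrium.

Yes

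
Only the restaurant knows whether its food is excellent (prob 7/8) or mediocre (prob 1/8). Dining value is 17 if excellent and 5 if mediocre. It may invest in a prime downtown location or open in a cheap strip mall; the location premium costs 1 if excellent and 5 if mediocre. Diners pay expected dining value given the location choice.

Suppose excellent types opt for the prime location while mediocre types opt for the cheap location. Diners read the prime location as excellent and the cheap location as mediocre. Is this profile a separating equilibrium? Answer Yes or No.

No

Under these beliefs, the prime location earns price premium 17 and the cheap location earns price premium 5.
excellent: the prime location nets 17 − 1 = 16; the cheap location nets 5. excellent prefers the prime location.
mediocre: the prime location nets 17 − 5 = 12; the cheap location nets 5. mediocre would deviate to the prime location.
mediocre has a profitable deviation, so the profile is not an equilibrium.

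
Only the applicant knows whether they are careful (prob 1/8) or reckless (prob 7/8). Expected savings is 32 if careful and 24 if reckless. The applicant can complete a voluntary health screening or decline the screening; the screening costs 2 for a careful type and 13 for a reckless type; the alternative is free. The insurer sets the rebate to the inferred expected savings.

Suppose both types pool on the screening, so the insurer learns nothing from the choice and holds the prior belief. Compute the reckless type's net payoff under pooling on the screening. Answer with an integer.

Pooled rebate = 1/8·32 + 7/8·24 = 25.
reckless pays cost 13 for the screening, so net payoff = 25 − 13 = 12.

12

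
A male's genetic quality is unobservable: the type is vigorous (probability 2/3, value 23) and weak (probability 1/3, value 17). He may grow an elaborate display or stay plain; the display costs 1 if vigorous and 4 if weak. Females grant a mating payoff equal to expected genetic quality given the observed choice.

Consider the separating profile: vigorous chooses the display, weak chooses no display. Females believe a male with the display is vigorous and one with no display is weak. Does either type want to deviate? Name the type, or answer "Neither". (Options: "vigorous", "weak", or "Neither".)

The display pays 23; no display pays 17.
vigorous: assigned the display, nets 23 − 1 = 22; deviating to no display nets 17.
weak: assigned no display, nets 17; deviating to the display nets 23 − 4 = 19.
The weak type gains 2 by deviating.

weak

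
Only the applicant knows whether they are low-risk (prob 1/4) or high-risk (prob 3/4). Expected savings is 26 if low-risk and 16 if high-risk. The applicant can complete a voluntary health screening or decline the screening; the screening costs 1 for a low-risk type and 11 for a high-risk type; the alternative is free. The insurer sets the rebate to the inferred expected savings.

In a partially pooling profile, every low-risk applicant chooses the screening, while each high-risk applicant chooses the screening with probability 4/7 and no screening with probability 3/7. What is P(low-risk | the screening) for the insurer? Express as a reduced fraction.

P(the screening) = (1/4)·1 + (3/4)·(4/7) = 19/28.
By Bayes' rule, P(low-risk | the screening) = (1/4) / (19/28) = 7/19.

7/19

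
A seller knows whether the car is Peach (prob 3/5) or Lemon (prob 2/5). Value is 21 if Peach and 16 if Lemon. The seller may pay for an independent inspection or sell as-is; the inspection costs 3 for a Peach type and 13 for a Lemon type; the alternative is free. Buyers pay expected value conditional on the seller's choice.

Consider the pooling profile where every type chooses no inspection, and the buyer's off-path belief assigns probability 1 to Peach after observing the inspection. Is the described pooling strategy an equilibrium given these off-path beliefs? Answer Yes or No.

On path, the buyer holds the prior and pays 3/5·21 + 2/5·16 = 19. Off path (the inspection), believing Peach, it pays 21.
Peach: no inspection nets 19; the inspection nets 21 − 3 = 18. Peach stays.
Lemon: no inspection nets 19; the inspection nets 21 − 13 = 8. Lemon stays.
No type deviates, so pooling is sustained.

Yes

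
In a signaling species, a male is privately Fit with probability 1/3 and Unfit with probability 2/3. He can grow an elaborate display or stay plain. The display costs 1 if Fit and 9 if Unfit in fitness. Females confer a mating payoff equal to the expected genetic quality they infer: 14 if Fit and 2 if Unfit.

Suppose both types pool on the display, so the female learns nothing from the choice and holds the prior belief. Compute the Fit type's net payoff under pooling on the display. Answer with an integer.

Pooled mating payoff = 1/3·14 + 2/3·2 = 6.
Fit pays cost 1 for the display, so net payoff = 6 − 1 = 5.

5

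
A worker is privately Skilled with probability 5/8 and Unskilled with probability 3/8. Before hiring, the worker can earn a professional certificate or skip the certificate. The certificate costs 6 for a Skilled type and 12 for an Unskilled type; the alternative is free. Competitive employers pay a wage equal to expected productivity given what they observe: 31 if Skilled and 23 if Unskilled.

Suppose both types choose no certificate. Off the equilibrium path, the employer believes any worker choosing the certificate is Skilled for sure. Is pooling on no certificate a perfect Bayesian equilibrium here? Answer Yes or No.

Yes

On path, the employer holds the prior and pays 5/8·31 + 3/8·23 = 28. Off path (the certificate), believing Skilled, it pays 31.
Skilled: no certificate nets 28; the certificate nets 31 − 6 = 25. Skilled stays.
Unskilled: no certificate nets 28; the certificate nets 31 − 12 = 19. Unskilled stays.
No type deviates, so pooling is sustained.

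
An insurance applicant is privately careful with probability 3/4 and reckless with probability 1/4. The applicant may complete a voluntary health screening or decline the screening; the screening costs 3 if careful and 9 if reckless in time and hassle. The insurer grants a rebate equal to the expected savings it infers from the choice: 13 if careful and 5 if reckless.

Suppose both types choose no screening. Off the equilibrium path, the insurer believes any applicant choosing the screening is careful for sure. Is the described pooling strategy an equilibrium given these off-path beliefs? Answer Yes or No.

On path, the insurer holds the prior and pays 3/4·13 + 1/4·5 = 11. Off path (the screening), believing careful, it pays 13.
careful: no screening nets 11; the screening nets 13 − 3 = 10. careful stays.
reckless: no screening nets 11; the screening nets 13 − 9 = 4. reckless stays.
No type deviates, so pooling is sustained.

Yes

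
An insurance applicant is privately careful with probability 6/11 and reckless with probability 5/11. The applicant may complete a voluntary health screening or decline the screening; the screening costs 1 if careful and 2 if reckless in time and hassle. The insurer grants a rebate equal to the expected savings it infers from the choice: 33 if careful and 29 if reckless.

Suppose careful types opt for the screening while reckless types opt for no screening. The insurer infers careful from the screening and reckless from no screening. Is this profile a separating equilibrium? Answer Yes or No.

Under these beliefs, the screening earns rebate 33 and no screening earns rebate 29.
careful: the screening nets 33 − 1 = 32; no screening nets 29. careful prefers the screening.
reckless: the screening nets 33 − 2 = 31; no screening nets 29. reckless would deviate to the screening.
reckless has a profitable deviation, so the profile is not an equilibrium.

No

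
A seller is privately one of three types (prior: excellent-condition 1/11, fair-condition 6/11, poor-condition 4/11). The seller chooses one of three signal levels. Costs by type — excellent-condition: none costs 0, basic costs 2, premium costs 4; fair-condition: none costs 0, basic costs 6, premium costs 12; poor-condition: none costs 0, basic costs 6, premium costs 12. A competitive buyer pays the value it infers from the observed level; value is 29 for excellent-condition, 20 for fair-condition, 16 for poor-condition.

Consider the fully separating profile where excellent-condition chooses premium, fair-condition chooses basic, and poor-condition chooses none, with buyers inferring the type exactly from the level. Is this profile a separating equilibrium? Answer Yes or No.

No

Separating prices: premium → 29, basic → 20, none → 16.
excellent-condition (assigned premium): none: 16 − 0 = 16; basic: 20 − 2 = 18; premium: 29 − 4 = 25. excellent-condition stays.
fair-condition (assigned basic): none: 16 − 0 = 16; basic: 20 − 6 = 14; premium: 29 − 12 = 17. fair-condition prefers premium.
poor-condition (assigned none): none: 16 − 0 = 16; basic: 20 − 6 = 14; premium: 29 − 12 = 17. poor-condition prefers premium.
At least one type deviates; the separating profile fails.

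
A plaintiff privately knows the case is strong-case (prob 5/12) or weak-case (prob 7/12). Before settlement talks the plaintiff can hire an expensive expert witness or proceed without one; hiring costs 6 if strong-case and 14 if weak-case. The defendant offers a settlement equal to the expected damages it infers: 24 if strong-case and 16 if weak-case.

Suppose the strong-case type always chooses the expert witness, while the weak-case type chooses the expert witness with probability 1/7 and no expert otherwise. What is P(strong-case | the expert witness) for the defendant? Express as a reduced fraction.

5/6

P(the expert witness) = (5/12)·1 + (7/12)·(1/7) = 1/2.
By Bayes' rule, P(strong-case | the expert witness) = (5/12) / (1/2) = 5/6.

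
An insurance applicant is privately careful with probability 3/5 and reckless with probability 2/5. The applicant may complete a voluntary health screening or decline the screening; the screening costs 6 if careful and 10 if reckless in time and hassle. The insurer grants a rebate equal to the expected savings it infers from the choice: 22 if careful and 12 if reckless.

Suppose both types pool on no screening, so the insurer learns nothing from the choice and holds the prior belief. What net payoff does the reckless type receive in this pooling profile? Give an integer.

18

Pooled rebate = 3/5·22 + 2/5·12 = 18.
reckless pays no cost for no screening, so net payoff = 18.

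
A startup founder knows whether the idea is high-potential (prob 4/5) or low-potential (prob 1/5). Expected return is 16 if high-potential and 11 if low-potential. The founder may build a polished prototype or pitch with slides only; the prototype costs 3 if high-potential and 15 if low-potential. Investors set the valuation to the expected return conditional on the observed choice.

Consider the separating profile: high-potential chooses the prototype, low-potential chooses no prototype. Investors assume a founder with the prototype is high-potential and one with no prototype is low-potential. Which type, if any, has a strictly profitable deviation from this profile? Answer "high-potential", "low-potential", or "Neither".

Neither

The prototype pays 16; no prototype pays 11.
high-potential: assigned the prototype, nets 16 − 3 = 13; deviating to no prototype nets 11.
low-potential: assigned no prototype, nets 11; deviating to the prototype nets 16 − 15 = 1.
Both types strictly prefer their assigned action; no profitable deviation.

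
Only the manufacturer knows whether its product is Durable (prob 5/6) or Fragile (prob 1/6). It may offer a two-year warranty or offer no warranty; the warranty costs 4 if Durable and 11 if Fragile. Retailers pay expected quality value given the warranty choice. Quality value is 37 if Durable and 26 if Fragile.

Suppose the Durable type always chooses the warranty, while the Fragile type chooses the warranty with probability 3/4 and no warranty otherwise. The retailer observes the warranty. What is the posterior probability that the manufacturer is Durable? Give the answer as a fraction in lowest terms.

P(the warranty) = (5/6)·1 + (1/6)·(3/4) = 23/24.
By Bayes' rule, P(Durable | the warranty) = (5/6) / (23/24) = 20/23.

20/23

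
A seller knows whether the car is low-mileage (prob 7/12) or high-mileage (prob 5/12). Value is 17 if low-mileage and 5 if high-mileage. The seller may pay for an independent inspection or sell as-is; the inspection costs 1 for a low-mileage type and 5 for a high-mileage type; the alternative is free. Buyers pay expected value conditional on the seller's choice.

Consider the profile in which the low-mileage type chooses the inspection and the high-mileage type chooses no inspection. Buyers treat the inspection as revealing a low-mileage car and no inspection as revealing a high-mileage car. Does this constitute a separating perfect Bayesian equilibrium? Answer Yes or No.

No

Under these beliefs, the inspection earns price 17 and no inspection earns price 5.
low-mileage: the inspection nets 17 − 1 = 16; no inspection nets 5. low-mileage prefers the inspection.
high-mileage: the inspection nets 17 − 5 = 12; no inspection nets 5. high-mileage would deviate to the inspection.
high-mileage has a profitable deviation, so the profile is not an equilibrium.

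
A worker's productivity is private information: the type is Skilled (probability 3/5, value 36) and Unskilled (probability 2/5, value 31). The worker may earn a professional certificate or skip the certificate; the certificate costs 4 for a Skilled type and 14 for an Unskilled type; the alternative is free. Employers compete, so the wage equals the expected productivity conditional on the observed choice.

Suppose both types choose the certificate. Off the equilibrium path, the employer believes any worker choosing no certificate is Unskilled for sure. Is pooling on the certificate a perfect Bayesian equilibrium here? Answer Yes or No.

On path, the employer holds the prior and pays 3/5·36 + 2/5·31 = 34. Off path (no certificate), believing Unskilled, it pays 31.
Skilled: the certificate nets 34 − 4 = 30; no certificate nets 31. Skilled would deviate.
Unskilled: the certificate nets 34 − 14 = 20; no certificate nets 31. Unskilled would deviate.
A type deviates, so pooling fails.

No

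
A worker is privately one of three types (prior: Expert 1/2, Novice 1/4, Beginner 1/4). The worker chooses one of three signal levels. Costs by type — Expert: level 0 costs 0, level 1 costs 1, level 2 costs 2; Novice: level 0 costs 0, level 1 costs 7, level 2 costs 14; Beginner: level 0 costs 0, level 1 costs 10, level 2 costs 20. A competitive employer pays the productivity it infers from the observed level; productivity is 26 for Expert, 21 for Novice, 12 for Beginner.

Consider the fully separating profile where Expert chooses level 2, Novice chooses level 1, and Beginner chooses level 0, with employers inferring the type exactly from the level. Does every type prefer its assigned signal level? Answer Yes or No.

Separating wages: level 2 → 26, level 1 → 21, level 0 → 12.
Expert (assigned level 2): level 0: 12 − 0 = 12; level 1: 21 − 1 = 20; level 2: 26 − 2 = 24. Expert stays.
Novice (assigned level 1): level 0: 12 − 0 = 12; level 1: 21 − 7 = 14; level 2: 26 − 14 = 12. Novice stays.
Beginner (assigned level 0): level 0: 12 − 0 = 12; level 1: 21 − 10 = 11; level 2: 26 − 20 = 6. Beginner stays.
Every type prefers its assigned level; separation holds.

Yes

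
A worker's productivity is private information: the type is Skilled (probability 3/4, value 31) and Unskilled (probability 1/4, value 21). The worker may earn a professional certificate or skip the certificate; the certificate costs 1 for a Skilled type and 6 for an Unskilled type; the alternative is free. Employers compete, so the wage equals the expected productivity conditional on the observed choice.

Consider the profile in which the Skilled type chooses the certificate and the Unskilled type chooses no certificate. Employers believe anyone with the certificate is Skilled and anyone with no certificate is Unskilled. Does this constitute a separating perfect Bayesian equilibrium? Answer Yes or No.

No

Under these beliefs, the certificate earns wage 31 and no certificate earns wage 21.
Skilled: the certificate nets 31 − 1 = 30; no certificate nets 21. Skilled prefers the certificate.
Unskilled: the certificate nets 31 − 6 = 25; no certificate nets 21. Unskilled would deviate to the certificate.
Unskilled has a profitable deviation, so the profile is not an equilibrium.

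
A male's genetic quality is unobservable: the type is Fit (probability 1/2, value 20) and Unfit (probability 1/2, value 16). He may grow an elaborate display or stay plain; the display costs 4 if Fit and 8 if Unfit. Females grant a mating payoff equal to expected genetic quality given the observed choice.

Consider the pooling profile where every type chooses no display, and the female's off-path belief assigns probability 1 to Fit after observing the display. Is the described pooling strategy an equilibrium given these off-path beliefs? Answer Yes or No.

Yes

On path, the female holds the prior and pays 1/2·20 + 1/2·16 = 18. Off path (the display), believing Fit, it pays 20.
Fit: no display nets 18; the display nets 20 − 4 = 16. Fit stays.
Unfit: no display nets 18; the display nets 20 − 8 = 12. Unfit stays.
No type deviates, so pooling is sustained.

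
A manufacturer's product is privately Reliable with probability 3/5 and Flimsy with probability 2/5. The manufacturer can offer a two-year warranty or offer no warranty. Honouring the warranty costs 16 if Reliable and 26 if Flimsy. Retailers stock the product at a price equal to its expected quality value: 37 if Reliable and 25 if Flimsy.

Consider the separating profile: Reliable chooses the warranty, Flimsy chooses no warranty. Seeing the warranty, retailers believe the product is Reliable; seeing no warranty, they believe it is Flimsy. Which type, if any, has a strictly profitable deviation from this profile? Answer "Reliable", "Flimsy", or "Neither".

The warranty pays 37; no warranty pays 25.
Reliable: assigned the warranty, nets 37 − 16 = 21; deviating to no warranty nets 25.
Flimsy: assigned no warranty, nets 25; deviating to the warranty nets 37 − 26 = 11.
The Reliable type gains 4 by deviating.

Reliable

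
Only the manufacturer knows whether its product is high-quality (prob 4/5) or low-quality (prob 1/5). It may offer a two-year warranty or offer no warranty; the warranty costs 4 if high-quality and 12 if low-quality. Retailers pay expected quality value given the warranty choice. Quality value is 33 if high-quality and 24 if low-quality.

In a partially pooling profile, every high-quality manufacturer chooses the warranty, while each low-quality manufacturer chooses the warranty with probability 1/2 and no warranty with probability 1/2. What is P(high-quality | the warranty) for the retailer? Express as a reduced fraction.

P(the warranty) = (4/5)·1 + (1/5)·(1/2) = 9/10.
By Bayes' rule, P(high-quality | the warranty) = (4/5) / (9/10) = 8/9.

8/9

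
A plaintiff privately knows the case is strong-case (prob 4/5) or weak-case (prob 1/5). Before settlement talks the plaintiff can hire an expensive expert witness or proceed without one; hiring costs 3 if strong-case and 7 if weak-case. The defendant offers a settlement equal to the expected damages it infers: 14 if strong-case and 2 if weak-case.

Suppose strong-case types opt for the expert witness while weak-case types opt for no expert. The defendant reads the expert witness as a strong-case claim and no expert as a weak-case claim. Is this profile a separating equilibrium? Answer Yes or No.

Under these beliefs, the expert witness earns settlement 14 and no expert earns settlement 2.
strong-case: the expert witness nets 14 − 3 = 11; no expert nets 2. strong-case prefers the expert witness.
weak-case: the expert witness nets 14 − 7 = 7; no expert nets 2. weak-case would deviate to the expert witness.
weak-case has a profitable deviation, so the profile is not an equilibrium.

No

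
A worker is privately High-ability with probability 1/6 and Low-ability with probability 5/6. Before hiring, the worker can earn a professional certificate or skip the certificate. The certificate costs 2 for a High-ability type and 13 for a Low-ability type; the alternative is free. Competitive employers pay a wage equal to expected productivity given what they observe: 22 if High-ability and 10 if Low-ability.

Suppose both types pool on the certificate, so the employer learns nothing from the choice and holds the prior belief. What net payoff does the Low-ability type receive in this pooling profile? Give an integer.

Pooled wage = 1/6·22 + 5/6·10 = 12.
Low-ability pays cost 13 for the certificate, so net payoff = 12 − 13 = -1.

-1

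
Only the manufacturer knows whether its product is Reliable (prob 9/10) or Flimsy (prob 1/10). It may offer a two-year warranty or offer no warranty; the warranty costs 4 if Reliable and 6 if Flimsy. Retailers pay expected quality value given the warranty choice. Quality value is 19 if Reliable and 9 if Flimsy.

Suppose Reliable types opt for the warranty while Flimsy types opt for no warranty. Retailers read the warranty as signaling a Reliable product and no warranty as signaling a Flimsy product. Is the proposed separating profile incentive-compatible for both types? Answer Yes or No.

Under these beliefs, the warranty earns price 19 and no warranty earns price 9.
Reliable: the warranty nets 19 − 4 = 15; no warranty nets 9. Reliable prefers the warranty.
Flimsy: the warranty nets 19 − 6 = 13; no warranty nets 9. Flimsy would deviate to the warranty.
Flimsy has a profitable deviation, so the profile is not an equilibrium.

No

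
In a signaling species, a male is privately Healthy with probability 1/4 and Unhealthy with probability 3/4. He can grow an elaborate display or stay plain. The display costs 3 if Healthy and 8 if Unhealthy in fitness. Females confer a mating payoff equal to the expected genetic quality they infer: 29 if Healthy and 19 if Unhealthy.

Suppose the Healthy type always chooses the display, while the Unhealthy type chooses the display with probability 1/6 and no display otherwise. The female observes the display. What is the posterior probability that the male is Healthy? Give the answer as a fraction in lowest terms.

P(the display) = (1/4)·1 + (3/4)·(1/6) = 3/8.
By Bayes' rule, P(Healthy | the display) = (1/4) / (3/8) = 2/3.

2/3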